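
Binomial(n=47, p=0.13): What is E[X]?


E[X] = n*p = 47 * 0.13 = 6.11

6.11


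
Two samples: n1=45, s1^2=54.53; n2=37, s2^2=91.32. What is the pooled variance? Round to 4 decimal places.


sp^2 = ((n1-1)*s1^2 + (n2-1)*s2^2)/(n1+n2-2)
(n1-1)*s1^2 = 44 * 54.53 = 2399.32
(n2-1)*s2^2 = 36 * 91.32 = 3287.52
numerator = 2399.32 + 3287.52 = 5686.84
n1+n2-2 = 80
sp^2 = 5686.84 / 80 = 71.0855

71.0855


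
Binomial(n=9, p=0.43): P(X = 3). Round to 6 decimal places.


P = C(n,k) * p^k * (1-p)^(n-k)
C(9,3) = 84
p^k = 0.43^3 = 0.079507
(1-p)^(n-k) = 0.57^6 ≈ 0.03429645
P = 84 * 0.079507 * 0.03429645 ≈ 0.229052

0.229052


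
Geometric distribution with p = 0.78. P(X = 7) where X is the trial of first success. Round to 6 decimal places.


P = (1-p)^(k-1) * p
(1-p)^(k-1) = 0.22^6 ≈ 0.0001133799
P = 0.0001133799 * 0.78 ≈ 0.00008843633

0.000088


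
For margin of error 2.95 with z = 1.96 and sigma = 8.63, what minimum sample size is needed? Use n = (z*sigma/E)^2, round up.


z*sigma/E = 1.96 * 8.63 / 2.95 = 42287/7375 ≈ 5.733831
(z*sigma/E)^2 ≈ 32.876812
round up: n = 33

33


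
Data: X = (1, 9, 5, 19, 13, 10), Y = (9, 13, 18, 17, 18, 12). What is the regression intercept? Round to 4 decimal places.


a = ybar - b*xbar, where b = sum((xi-xbar)(yi-ybar)) / sum((xi-xbar)^2)
n = 6, xbar = 57/6 = 9.5, ybar = 87/6 = 14.5
Sxy = sum((xi-xbar)(yi-ybar)) = 66.5
Sxx = sum((xi-xbar)^2) = 195.5
b = Sxy / Sxx = 133/391 ≈ 0.340153
a = 14.5 - 0.340153 * 9.5 = 4406/391 ≈ 11.268542

11.2685


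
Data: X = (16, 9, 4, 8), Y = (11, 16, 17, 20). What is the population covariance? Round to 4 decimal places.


Cov = (1/n)*sum((xi-xbar)(yi-ybar))
n = 4, xbar = 37/4 = 9.25, ybar = 64/4 = 16
sum((xi-xbar)(yi-ybar)) = -44
Cov = -44 / 4 = -11

-11.0000


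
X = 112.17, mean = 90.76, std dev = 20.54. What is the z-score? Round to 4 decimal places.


z = (X - mu) / sigma
X - mu = 112.17 - 90.76 = 21.41
z = 21.41 / 20.54 = 2141/2054 ≈ 1.042356

1.0424


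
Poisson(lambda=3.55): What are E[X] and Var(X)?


E[X] = Var(X) = lambda = 3.55

3.55, 3.55


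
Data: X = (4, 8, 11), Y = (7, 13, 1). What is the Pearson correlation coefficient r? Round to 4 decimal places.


r = sum((xi-xbar)(yi-ybar)) / sqrt(sum((xi-xbar)^2) * sum((yi-ybar)^2))
n = 3, xbar = 23/3 ≈ 7.666667, ybar = 21/3 = 7
Sxy = sum((xi-xbar)(yi-ybar)) = -18
Sxx = sum((xi-xbar)^2) = 74/3 ≈ 24.666667
Syy = sum((yi-ybar)^2) = 72
sqrt(Sxx*Syy) ≈ 42.142615
r = Sxy / sqrt(Sxx*Syy) = -18 / 42.142615 ≈ -0.427121

-0.4271


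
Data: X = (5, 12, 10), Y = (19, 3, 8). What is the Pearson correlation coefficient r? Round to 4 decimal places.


r = sum((xi-xbar)(yi-ybar)) / sqrt(sum((xi-xbar)^2) * sum((yi-ybar)^2))
n = 3, xbar = 27/3 = 9, ybar = 30/3 = 10
Sxy = sum((xi-xbar)(yi-ybar)) = -59
Sxx = sum((xi-xbar)^2) = 26
Syy = sum((yi-ybar)^2) = 134
sqrt(Sxx*Syy) ≈ 59.025418
r = Sxy / sqrt(Sxx*Syy) = -59 / 59.025418 ≈ -0.999569

-0.9996


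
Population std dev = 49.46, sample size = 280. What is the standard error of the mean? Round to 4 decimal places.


SE = sigma / sqrt(n)
sqrt(280) ≈ 16.733201
SE = 49.46 / 16.733201 ≈ 2.955800

2.9558


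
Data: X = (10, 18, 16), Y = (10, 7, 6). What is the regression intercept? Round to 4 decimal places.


a = ybar - b*xbar, where b = sum((xi-xbar)(yi-ybar)) / sum((xi-xbar)^2)
n = 3, xbar = 44/3 ≈ 14.666667, ybar = 23/3 ≈ 7.666667
Sxy = sum((xi-xbar)(yi-ybar)) = -46/3 ≈ -15.333333
Sxx = sum((xi-xbar)^2) = 104/3 ≈ 34.666667
b = Sxy / Sxx = -23/52 ≈ -0.442308
a = 7.666667 - (-0.442308) * 14.666667 = 184/13 ≈ 14.153846

14.1538


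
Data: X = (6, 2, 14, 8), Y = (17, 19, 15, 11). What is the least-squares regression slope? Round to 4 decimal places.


b = sum((xi-xbar)(yi-ybar)) / sum((xi-xbar)^2)
n = 4, xbar = 30/4 = 7.5, ybar = 62/4 = 15.5
Sxy = sum((xi-xbar)(yi-ybar)) = -27
Sxx = sum((xi-xbar)^2) = 75
b = Sxy / Sxx = -0.36

-0.3600


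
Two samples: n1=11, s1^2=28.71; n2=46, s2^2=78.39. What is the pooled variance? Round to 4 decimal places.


sp^2 = ((n1-1)*s1^2 + (n2-1)*s2^2)/(n1+n2-2)
(n1-1)*s1^2 = 10 * 28.71 = 287.1
(n2-1)*s2^2 = 45 * 78.39 = 3527.55
numerator = 287.1 + 3527.55 = 3814.65
n1+n2-2 = 55
sp^2 = 3814.65 / 55 = 76293/1100 ≈ 69.357273

69.3573


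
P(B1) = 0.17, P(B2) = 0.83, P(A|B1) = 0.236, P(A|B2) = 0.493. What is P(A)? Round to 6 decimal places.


P(A) = P(A|B1)*P(B1) + P(A|B2)*P(B2)
P(A|B1)*P(B1) = 0.236 * 0.17 = 0.04012
P(A|B2)*P(B2) = 0.493 * 0.83 = 0.40919
P(A) = 0.04012 + 0.40919 = 0.44931

0.449310


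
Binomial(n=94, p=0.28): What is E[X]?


E[X] = n*p = 94 * 0.28 = 26.32

26.32


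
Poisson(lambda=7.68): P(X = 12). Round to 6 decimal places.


P = e^(-lam) * lam^k / k!
e^(-7.68) ≈ 0.0004619749
lam^k = 7.68^12 ≈ 42105093914.743154
k! = 12! = 479001600
P = 0.0004619749 * 42105093914.743154 / 479001600 ≈ 0.040608

0.040608


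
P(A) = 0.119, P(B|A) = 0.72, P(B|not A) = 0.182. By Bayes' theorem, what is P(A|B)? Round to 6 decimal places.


P(A|B) = P(B|A)*P(A) / P(B), P(B) = P(B|A)*P(A) + P(B|not A)*P(not A)
P(B|A)*P(A) = 0.72 * 0.119 = 0.08568
P(B|not A)*P(not A) = 0.182 * 0.881 = 0.160342
P(B) = 0.08568 + 0.160342 = 0.246022
P(A|B) = 0.08568 / 0.246022 ≈ 0.34826154

0.348262


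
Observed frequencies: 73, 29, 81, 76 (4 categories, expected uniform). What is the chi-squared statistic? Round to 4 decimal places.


chi2 = sum((O-E)^2/E), E = total/4
total = 259, E = 259/4 = 64.75
(73 - 64.75)^2 / 64.75 = 68.0625 / 64.75 = 1089/1036 ≈ 1.051158
(29 - 64.75)^2 / 64.75 = 1278.0625 / 64.75 = 20449/1036 ≈ 19.738417
(81 - 64.75)^2 / 64.75 = 264.0625 / 64.75 = 4225/1036 ≈ 4.078185
(76 - 64.75)^2 / 64.75 = 126.5625 / 64.75 = 2025/1036 ≈ 1.954633
chi2 = 6947/259 ≈ 26.822394

26.8224


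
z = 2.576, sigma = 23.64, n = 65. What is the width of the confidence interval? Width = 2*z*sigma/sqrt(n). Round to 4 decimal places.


width = 2*z*sigma/sqrt(n)
2*z*sigma = 2 * 2.576 * 23.64 = 121.79328
sqrt(65) ≈ 8.062258
width = 121.79328 / 8.062258 ≈ 15.106597

15.1066


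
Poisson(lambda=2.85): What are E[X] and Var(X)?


E[X] = Var(X) = lambda = 2.85

2.85, 2.85


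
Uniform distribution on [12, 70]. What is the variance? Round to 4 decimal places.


Var = (b-a)^2 / 12
(b-a)^2 = (70 - 12)^2 = 3364
Var = 3364/12 ≈ 280.333333

280.3333


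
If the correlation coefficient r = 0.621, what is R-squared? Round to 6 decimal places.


R^2 = r^2 = (0.621)^2 = 0.385641

0.385641


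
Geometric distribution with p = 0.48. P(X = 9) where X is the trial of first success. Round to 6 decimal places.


P = (1-p)^(k-1) * p
(1-p)^(k-1) = 0.52^8 ≈ 0.005345973
P = 0.005345973 * 0.48 ≈ 0.002566067

0.002566


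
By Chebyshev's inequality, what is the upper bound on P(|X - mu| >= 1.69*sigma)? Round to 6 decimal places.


P <= 1/k^2
k^2 = 1.69^2 = 2.8561
1/k^2 = 1 / 2.8561 ≈ 0.35012780

0.350128


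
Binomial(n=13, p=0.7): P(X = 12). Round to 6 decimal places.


P = C(n,k) * p^k * (1-p)^(n-k)
C(13,12) = 13
p^k = 0.7^12 ≈ 0.01384129
(1-p)^(n-k) = 0.3^1 = 0.3
P = 13 * 0.01384129 * 0.3 ≈ 0.053981

0.053981


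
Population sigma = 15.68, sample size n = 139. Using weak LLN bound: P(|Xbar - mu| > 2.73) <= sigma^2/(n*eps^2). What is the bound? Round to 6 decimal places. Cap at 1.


bound = min(1, sigma^2/(n*eps^2))
sigma^2 = 15.68^2 = 245.8624
n*eps^2 = 139 * 2.73^2 = 139 * 7.4529 = 1035.9531
sigma^2/(n*eps^2) = 245.8624 / 1035.9531 ≈ 0.23732966

0.237330


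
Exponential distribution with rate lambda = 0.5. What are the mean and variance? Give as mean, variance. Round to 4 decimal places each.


mean = 1/lam, var = 1/lam^2
mean = 1 / 0.5 = 2
lam^2 = 0.5^2 = 0.25
var = 1 / 0.25 = 4

2.0000, 4.0000


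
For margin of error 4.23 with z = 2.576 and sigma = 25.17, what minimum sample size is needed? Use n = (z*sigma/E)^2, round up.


z*sigma/E = 2.576 * 25.17 / 4.23 ≈ 15.328113
(z*sigma/E)^2 ≈ 234.951063
round up: n = 235

235


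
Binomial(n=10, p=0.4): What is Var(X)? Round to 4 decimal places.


Var = n*p*(1-p) = 10 * 0.4 * 0.6 = 2.4

2.4000


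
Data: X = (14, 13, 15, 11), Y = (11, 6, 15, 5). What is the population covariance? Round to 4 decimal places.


Cov = (1/n)*sum((xi-xbar)(yi-ybar))
n = 4, xbar = 53/4 = 13.25, ybar = 37/4 = 9.25
sum((xi-xbar)(yi-ybar)) = 21.75
Cov = 21.75 / 4 = 5.4375

5.4375


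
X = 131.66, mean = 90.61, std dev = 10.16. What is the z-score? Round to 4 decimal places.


z = (X - mu) / sigma
X - mu = 131.66 - 90.61 = 41.05
z = 41.05 / 10.16 = 4105/1016 ≈ 4.040354

4.0404


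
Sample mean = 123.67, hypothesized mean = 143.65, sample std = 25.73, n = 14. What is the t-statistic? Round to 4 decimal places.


t = (xbar - mu0) / (s/sqrt(n))
xbar - mu0 = 123.67 - 143.65 = -19.98
sqrt(14) ≈ 3.74165739
s/sqrt(n) = 25.73 / 3.74165739 ≈ 6.87663175
t = -19.98 / 6.87663175 ≈ -2.905492

-2.9055


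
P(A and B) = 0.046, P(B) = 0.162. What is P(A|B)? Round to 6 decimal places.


P(A|B) = P(A and B) / P(B) = 0.046 / 0.162 = 23/81 ≈ 0.28395062

0.283951


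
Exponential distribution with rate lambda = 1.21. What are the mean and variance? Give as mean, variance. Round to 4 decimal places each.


mean = 1/lam, var = 1/lam^2
mean = 1 / 1.21 = 100/121 ≈ 0.826446
lam^2 = 1.21^2 = 1.4641
var = 1 / 1.4641 ≈ 0.683013

0.8264, 0.6830


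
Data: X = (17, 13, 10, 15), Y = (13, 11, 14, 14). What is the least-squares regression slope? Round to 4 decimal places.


b = sum((xi-xbar)(yi-ybar)) / sum((xi-xbar)^2)
n = 4, xbar = 55/4 = 13.75, ybar = 52/4 = 13
Sxy = sum((xi-xbar)(yi-ybar)) = -1
Sxx = sum((xi-xbar)^2) = 26.75
b = Sxy / Sxx = -4/107 ≈ -0.037383

-0.0374


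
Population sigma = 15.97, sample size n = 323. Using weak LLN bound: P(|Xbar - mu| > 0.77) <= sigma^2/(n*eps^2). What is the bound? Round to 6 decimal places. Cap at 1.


bound = min(1, sigma^2/(n*eps^2))
sigma^2 = 15.97^2 = 255.0409
n*eps^2 = 323 * 0.77^2 = 323 * 0.5929 = 191.5067
sigma^2/(n*eps^2) = 255.0409 / 191.5067 ≈ 1.33175967
this exceeds 1, so the bound is capped at 1

1.000000


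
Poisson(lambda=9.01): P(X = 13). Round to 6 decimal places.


P = e^(-lam) * lam^k / k!
e^(-9.01) ≈ 0.0001221819
lam^k = 9.01^13 ≈ 2578827440332.423712
k! = 13! = 6227020800
P = 0.0001221819 * 2578827440332.423712 / 6227020800 ≈ 0.050600

0.050600


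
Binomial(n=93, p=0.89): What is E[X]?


E[X] = n*p = 93 * 0.89 = 82.77

82.77


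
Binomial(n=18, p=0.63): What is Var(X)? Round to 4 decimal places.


Var = n*p*(1-p) = 18 * 0.63 * 0.37 = 4.1958

4.1958


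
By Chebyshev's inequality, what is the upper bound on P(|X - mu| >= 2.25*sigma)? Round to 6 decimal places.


P <= 1/k^2
k^2 = 2.25^2 = 5.0625
1/k^2 = 1 / 5.0625 = 16/81 ≈ 0.19753086

0.197531


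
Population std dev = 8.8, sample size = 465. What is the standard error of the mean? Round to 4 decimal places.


SE = sigma / sqrt(n)
sqrt(465) ≈ 21.563859
SE = 8.8 / 21.563859 ≈ 0.408090

0.4081


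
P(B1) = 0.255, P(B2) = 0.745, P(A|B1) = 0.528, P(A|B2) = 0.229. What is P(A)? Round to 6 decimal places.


P(A) = P(A|B1)*P(B1) + P(A|B2)*P(B2)
P(A|B1)*P(B1) = 0.528 * 0.255 = 0.13464
P(A|B2)*P(B2) = 0.229 * 0.745 = 0.170605
P(A) = 0.13464 + 0.170605 = 0.305245

0.305245


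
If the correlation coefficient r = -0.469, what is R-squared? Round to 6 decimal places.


R^2 = r^2 = (-0.469)^2 = 0.219961

0.219961


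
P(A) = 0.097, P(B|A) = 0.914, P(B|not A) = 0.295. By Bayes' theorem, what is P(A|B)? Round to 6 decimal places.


P(A|B) = P(B|A)*P(A) / P(B), P(B) = P(B|A)*P(A) + P(B|not A)*P(not A)
P(B|A)*P(A) = 0.914 * 0.097 = 0.088658
P(B|not A)*P(not A) = 0.295 * 0.903 = 0.266385
P(B) = 0.088658 + 0.266385 = 0.355043
P(A|B) = 0.088658 / 0.355043 ≈ 0.24971060

0.249711


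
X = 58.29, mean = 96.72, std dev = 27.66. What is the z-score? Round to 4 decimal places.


z = (X - mu) / sigma
X - mu = 58.29 - 96.72 = -38.43
z = -38.43 / 27.66 = -1281/922 ≈ -1.389371

-1.3894


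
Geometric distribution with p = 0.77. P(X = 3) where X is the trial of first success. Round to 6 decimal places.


P = (1-p)^(k-1) * p
(1-p)^(k-1) = 0.23^2 = 0.0529
P = 0.0529 * 0.77 = 0.040733

0.040733


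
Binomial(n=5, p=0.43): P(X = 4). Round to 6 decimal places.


P = C(n,k) * p^k * (1-p)^(n-k)
C(5,4) = 5
p^k = 0.43^4 = 0.03418801
(1-p)^(n-k) = 0.57^1 = 0.57
P = 5 * 0.03418801 * 0.57 ≈ 0.097436

0.097436


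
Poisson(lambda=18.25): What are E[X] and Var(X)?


E[X] = Var(X) = lambda = 18.25

18.25, 18.25


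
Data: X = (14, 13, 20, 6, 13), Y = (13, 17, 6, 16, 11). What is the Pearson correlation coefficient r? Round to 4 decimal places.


r = sum((xi-xbar)(yi-ybar)) / sqrt(sum((xi-xbar)^2) * sum((yi-ybar)^2))
n = 5, xbar = 66/5 = 13.2, ybar = 63/5 = 12.6
Sxy = sum((xi-xbar)(yi-ybar)) = -69.6
Sxx = sum((xi-xbar)^2) = 98.8
Syy = sum((yi-ybar)^2) = 77.2
sqrt(Sxx*Syy) ≈ 87.334758
r = Sxy / sqrt(Sxx*Syy) = -69.6 / 87.334758 ≈ -0.796934

-0.7969


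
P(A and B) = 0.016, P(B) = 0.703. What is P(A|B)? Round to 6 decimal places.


P(A|B) = P(A and B) / P(B) = 0.016 / 0.703 = 16/703 ≈ 0.02275960

0.022760


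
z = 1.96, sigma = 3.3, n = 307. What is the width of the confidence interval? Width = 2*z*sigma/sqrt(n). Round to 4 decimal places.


width = 2*z*sigma/sqrt(n)
2*z*sigma = 2 * 1.96 * 3.3 = 12.936
sqrt(307) ≈ 17.521415
width = 12.936 / 17.521415 ≈ 0.738297

0.7383


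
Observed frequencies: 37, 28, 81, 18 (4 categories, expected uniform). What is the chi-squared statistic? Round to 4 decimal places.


chi2 = sum((O-E)^2/E), E = total/4
total = 164, E = 164/4 = 41
(37 - 41)^2 / 41 = 16 / 41 = 16/41 ≈ 0.390244
(28 - 41)^2 / 41 = 169 / 41 = 169/41 ≈ 4.121951
(81 - 41)^2 / 41 = 1600 / 41 = 1600/41 ≈ 39.024390
(18 - 41)^2 / 41 = 529 / 41 = 529/41 ≈ 12.902439
chi2 = 2314/41 ≈ 56.439024

56.4390


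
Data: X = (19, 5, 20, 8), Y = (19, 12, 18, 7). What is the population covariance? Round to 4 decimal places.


Cov = (1/n)*sum((xi-xbar)(yi-ybar))
n = 4, xbar = 52/4 = 13, ybar = 56/4 = 14
sum((xi-xbar)(yi-ybar)) = 109
Cov = 109 / 4 = 27.25

27.2500


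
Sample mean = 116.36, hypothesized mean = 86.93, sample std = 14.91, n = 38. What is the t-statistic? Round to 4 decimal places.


t = (xbar - mu0) / (s/sqrt(n))
xbar - mu0 = 116.36 - 86.93 = 29.43
sqrt(38) ≈ 6.16441400
s/sqrt(n) = 14.91 / 6.16441400 ≈ 2.41872139
t = 29.43 / 2.41872139 ≈ 12.167586

12.1676


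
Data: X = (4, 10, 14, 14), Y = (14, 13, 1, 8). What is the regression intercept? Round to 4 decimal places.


a = ybar - b*xbar, where b = sum((xi-xbar)(yi-ybar)) / sum((xi-xbar)^2)
n = 4, xbar = 42/4 = 10.5, ybar = 36/4 = 9
Sxy = sum((xi-xbar)(yi-ybar)) = -66
Sxx = sum((xi-xbar)^2) = 67
b = Sxy / Sxx = -66/67 ≈ -0.985075
a = 9 - (-0.985075) * 10.5 = 1296/67 ≈ 19.343284

19.3433


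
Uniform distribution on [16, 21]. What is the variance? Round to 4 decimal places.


Var = (b-a)^2 / 12
(b-a)^2 = (21 - 16)^2 = 25
Var = 25/12 ≈ 2.083333

2.0833


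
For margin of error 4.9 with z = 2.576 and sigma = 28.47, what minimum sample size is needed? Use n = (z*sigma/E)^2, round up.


z*sigma/E = 2.576 * 28.47 / 4.9 = 65481/4375 ≈ 14.967086
(z*sigma/E)^2 ≈ 224.013655
round up: n = 225

225


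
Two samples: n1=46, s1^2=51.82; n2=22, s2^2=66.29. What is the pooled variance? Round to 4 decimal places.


sp^2 = ((n1-1)*s1^2 + (n2-1)*s2^2)/(n1+n2-2)
(n1-1)*s1^2 = 45 * 51.82 = 2331.9
(n2-1)*s2^2 = 21 * 66.29 = 1392.09
numerator = 2331.9 + 1392.09 = 3723.99
n1+n2-2 = 66
sp^2 = 3723.99 / 66 = 124133/2200 ≈ 56.424091

56.4241


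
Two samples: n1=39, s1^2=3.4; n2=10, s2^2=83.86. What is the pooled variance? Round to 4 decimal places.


sp^2 = ((n1-1)*s1^2 + (n2-1)*s2^2)/(n1+n2-2)
(n1-1)*s1^2 = 38 * 3.4 = 129.2
(n2-1)*s2^2 = 9 * 83.86 = 754.74
numerator = 129.2 + 754.74 = 883.94
n1+n2-2 = 47
sp^2 = 883.94 / 47 = 44197/2350 ≈ 18.807234

18.8072


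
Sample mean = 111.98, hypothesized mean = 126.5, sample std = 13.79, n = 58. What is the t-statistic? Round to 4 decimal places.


t = (xbar - mu0) / (s/sqrt(n))
xbar - mu0 = 111.98 - 126.5 = -14.52
sqrt(58) ≈ 7.61577311
s/sqrt(n) = 13.79 / 7.61577311 ≈ 1.81071571
t = -14.52 / 1.81071571 ≈ -8.018929

-8.0189


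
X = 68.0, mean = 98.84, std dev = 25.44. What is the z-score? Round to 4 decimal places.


z = (X - mu) / sigma
X - mu = 68.0 - 98.84 = -30.84
z = -30.84 / 25.44 = -257/212 ≈ -1.212264

-1.2123


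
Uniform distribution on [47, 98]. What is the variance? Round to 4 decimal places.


Var = (b-a)^2 / 12
(b-a)^2 = (98 - 47)^2 = 2601
Var = 2601/12 = 216.75

216.7500


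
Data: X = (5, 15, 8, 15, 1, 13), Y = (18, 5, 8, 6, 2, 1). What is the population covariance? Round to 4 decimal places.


Cov = (1/n)*sum((xi-xbar)(yi-ybar))
n = 6, xbar = 57/6 = 9.5, ybar = 40/6 = 20/3 ≈ 6.666667
sum((xi-xbar)(yi-ybar)) = -46
Cov = -46 / 6 = -23/3 ≈ -7.666667

-7.6667


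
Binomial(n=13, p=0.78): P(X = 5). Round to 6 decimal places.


P = C(n,k) * p^k * (1-p)^(n-k)
C(13,5) = 1287
p^k = 0.78^5 ≈ 0.2887174
(1-p)^(n-k) = 0.22^8 ≈ 0.000005487587
P = 1287 * 0.2887174 * 0.000005487587 ≈ 0.002039

0.002039


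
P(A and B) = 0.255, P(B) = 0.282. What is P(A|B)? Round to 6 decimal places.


P(A|B) = P(A and B) / P(B) = 0.255 / 0.282 = 85/94 ≈ 0.90425532

0.904255


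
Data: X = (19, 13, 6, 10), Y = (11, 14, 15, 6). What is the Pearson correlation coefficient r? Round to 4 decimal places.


r = sum((xi-xbar)(yi-ybar)) / sqrt(sum((xi-xbar)^2) * sum((yi-ybar)^2))
n = 4, xbar = 48/4 = 12, ybar = 46/4 = 11.5
Sxy = sum((xi-xbar)(yi-ybar)) = -11
Sxx = sum((xi-xbar)^2) = 90
Syy = sum((yi-ybar)^2) = 49
sqrt(Sxx*Syy) ≈ 66.407831
r = Sxy / sqrt(Sxx*Syy) = -11 / 66.407831 ≈ -0.165643

-0.1656


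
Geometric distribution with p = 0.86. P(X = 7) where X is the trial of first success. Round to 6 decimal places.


P = (1-p)^(k-1) * p
(1-p)^(k-1) = 0.14^6 = 0.000007529536
P = 0.000007529536 * 0.86 ≈ 0.000006475401

0.000006


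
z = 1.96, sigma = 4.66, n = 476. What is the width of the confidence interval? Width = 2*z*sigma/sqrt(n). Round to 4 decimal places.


width = 2*z*sigma/sqrt(n)
2*z*sigma = 2 * 1.96 * 4.66 = 18.2672
sqrt(476) ≈ 21.817424
width = 18.2672 / 21.817424 ≈ 0.837276

0.8373


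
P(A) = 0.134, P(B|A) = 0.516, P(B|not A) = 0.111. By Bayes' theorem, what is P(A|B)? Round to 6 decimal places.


P(A|B) = P(B|A)*P(A) / P(B), P(B) = P(B|A)*P(A) + P(B|not A)*P(not A)
P(B|A)*P(A) = 0.516 * 0.134 = 0.069144
P(B|not A)*P(not A) = 0.111 * 0.866 = 0.096126
P(B) = 0.069144 + 0.096126 = 0.16527
P(A|B) = 0.069144 / 0.16527 ≈ 0.41836994

0.418370


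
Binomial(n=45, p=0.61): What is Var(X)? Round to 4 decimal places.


Var = n*p*(1-p) = 45 * 0.61 * 0.39 = 10.7055

10.7055


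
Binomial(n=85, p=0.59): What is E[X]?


E[X] = n*p = 85 * 0.59 = 50.15

50.15


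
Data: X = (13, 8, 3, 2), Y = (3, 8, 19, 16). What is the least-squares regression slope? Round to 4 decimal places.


b = sum((xi-xbar)(yi-ybar)) / sum((xi-xbar)^2)
n = 4, xbar = 26/4 = 6.5, ybar = 46/4 = 11.5
Sxy = sum((xi-xbar)(yi-ybar)) = -107
Sxx = sum((xi-xbar)^2) = 77
b = Sxy / Sxx = -107/77 ≈ -1.389610

-1.3896


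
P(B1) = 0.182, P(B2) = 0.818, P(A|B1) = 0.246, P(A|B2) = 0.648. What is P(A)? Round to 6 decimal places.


P(A) = P(A|B1)*P(B1) + P(A|B2)*P(B2)
P(A|B1)*P(B1) = 0.246 * 0.182 = 0.044772
P(A|B2)*P(B2) = 0.648 * 0.818 = 0.530064
P(A) = 0.044772 + 0.530064 = 0.574836

0.574836


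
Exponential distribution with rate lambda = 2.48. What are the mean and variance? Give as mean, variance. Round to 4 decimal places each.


mean = 1/lam, var = 1/lam^2
mean = 1 / 2.48 = 25/62 ≈ 0.403226
lam^2 = 2.48^2 = 6.1504
var = 1 / 6.1504 = 625/3844 ≈ 0.162591

0.4032, 0.1626


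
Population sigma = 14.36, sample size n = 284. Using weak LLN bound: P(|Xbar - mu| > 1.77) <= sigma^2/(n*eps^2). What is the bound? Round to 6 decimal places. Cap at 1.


bound = min(1, sigma^2/(n*eps^2))
sigma^2 = 14.36^2 = 206.2096
n*eps^2 = 284 * 1.77^2 = 284 * 3.1329 = 889.7436
sigma^2/(n*eps^2) = 206.2096 / 889.7436 ≈ 0.23176295

0.231763


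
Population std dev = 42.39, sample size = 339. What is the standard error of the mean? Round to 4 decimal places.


SE = sigma / sqrt(n)
sqrt(339) ≈ 18.411953
SE = 42.39 / 18.411953 ≈ 2.302309

2.3023


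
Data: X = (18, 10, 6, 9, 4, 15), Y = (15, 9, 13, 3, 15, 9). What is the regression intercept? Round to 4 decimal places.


a = ybar - b*xbar, where b = sum((xi-xbar)(yi-ybar)) / sum((xi-xbar)^2)
n = 6, xbar = 62/6 = 31/3 ≈ 10.333333, ybar = 64/6 = 32/3 ≈ 10.666667
Sxy = sum((xi-xbar)(yi-ybar)) = -4/3 ≈ -1.333333
Sxx = sum((xi-xbar)^2) = 424/3 ≈ 141.333333
b = Sxy / Sxx = -1/106 ≈ -0.009434
a = 10.666667 - (-0.009434) * 10.333333 = 1141/106 ≈ 10.764151

10.7642


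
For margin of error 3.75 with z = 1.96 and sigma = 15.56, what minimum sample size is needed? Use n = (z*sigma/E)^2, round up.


z*sigma/E = 1.96 * 15.56 / 3.75 = 76244/9375 ≈ 8.132693
(z*sigma/E)^2 ≈ 66.140701
round up: n = 67

67


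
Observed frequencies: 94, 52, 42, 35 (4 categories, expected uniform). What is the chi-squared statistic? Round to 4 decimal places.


chi2 = sum((O-E)^2/E), E = total/4
total = 223, E = 223/4 = 55.75
(94 - 55.75)^2 / 55.75 = 1463.0625 / 55.75 = 23409/892 ≈ 26.243274
(52 - 55.75)^2 / 55.75 = 14.0625 / 55.75 = 225/892 ≈ 0.252242
(42 - 55.75)^2 / 55.75 = 189.0625 / 55.75 = 3025/892 ≈ 3.391256
(35 - 55.75)^2 / 55.75 = 430.5625 / 55.75 = 6889/892 ≈ 7.723094
chi2 = 8387/223 ≈ 37.609865

37.6099


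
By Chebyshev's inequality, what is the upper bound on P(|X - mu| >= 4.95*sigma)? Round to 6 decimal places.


P <= 1/k^2
k^2 = 4.95^2 = 24.5025
1/k^2 = 1 / 24.5025 = 400/9801 ≈ 0.04081216

0.040812


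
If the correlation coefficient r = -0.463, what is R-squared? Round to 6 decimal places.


R^2 = r^2 = (-0.463)^2 = 0.214369

0.214369


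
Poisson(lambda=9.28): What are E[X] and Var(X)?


E[X] = Var(X) = lambda = 9.28

9.28, 9.28


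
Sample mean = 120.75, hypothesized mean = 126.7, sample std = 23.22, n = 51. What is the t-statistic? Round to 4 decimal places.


t = (xbar - mu0) / (s/sqrt(n))
xbar - mu0 = 120.75 - 126.7 = -5.95
sqrt(51) ≈ 7.14142843
s/sqrt(n) = 23.22 / 7.14142843 ≈ 3.25145036
t = -5.95 / 3.25145036 ≈ -1.829953

-1.8300


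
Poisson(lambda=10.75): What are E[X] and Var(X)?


E[X] = Var(X) = lambda = 10.75

10.75, 10.75


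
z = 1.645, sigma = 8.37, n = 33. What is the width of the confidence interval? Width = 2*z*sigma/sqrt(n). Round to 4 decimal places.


width = 2*z*sigma/sqrt(n)
2*z*sigma = 2 * 1.645 * 8.37 = 27.5373
sqrt(33) ≈ 5.744563
width = 27.5373 / 5.744563 ≈ 4.793629

4.7936


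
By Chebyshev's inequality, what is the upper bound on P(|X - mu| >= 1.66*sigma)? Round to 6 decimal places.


P <= 1/k^2
k^2 = 1.66^2 = 2.7556
1/k^2 = 1 / 2.7556 = 2500/6889 ≈ 0.36289737

0.362897


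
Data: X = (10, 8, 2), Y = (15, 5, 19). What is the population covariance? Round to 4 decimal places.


Cov = (1/n)*sum((xi-xbar)(yi-ybar))
n = 3, xbar = 20/3 ≈ 6.666667, ybar = 39/3 = 13
sum((xi-xbar)(yi-ybar)) = -32
Cov = -32 / 3 = -32/3 ≈ -10.666667

-10.6667


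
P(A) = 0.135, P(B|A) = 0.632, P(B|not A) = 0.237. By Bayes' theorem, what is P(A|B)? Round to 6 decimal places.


P(A|B) = P(B|A)*P(A) / P(B), P(B) = P(B|A)*P(A) + P(B|not A)*P(not A)
P(B|A)*P(A) = 0.632 * 0.135 = 0.08532
P(B|not A)*P(not A) = 0.237 * 0.865 = 0.205005
P(B) = 0.08532 + 0.205005 = 0.290325
P(A|B) = 0.08532 / 0.290325 = 72/245 ≈ 0.29387755

0.293878


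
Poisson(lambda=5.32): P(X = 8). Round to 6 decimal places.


P = e^(-lam) * lam^k / k!
e^(-5.32) ≈ 0.004892754
lam^k = 5.32^8 ≈ 641642.405576
k! = 8! = 40320
P = 0.004892754 * 641642.405576 / 40320 ≈ 0.077862

0.077862


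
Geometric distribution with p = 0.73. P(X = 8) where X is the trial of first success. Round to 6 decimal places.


P = (1-p)^(k-1) * p
(1-p)^(k-1) = 0.27^7 ≈ 0.0001046035
P = 0.0001046035 * 0.73 ≈ 0.00007636058

0.000076


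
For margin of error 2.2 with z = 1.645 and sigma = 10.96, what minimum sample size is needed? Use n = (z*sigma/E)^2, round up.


z*sigma/E = 1.645 * 10.96 / 2.2 = 45073/5500 ≈ 8.195091
(z*sigma/E)^2 ≈ 67.159515
round up: n = 68

68


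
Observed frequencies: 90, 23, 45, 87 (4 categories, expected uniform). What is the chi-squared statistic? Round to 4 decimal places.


chi2 = sum((O-E)^2/E), E = total/4
total = 245, E = 245/4 = 61.25
(90 - 61.25)^2 / 61.25 = 826.5625 / 61.25 = 2645/196 ≈ 13.494898
(23 - 61.25)^2 / 61.25 = 1463.0625 / 61.25 = 23409/980 ≈ 23.886735
(45 - 61.25)^2 / 61.25 = 264.0625 / 61.25 = 845/196 ≈ 4.311224
(87 - 61.25)^2 / 61.25 = 663.0625 / 61.25 = 10609/980 ≈ 10.825510
chi2 = 12867/245 ≈ 52.518367

52.5184


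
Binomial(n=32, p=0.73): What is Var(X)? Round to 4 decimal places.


Var = n*p*(1-p) = 32 * 0.73 * 0.27 = 6.3072

6.3072


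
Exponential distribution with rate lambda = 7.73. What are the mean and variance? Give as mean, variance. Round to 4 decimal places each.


mean = 1/lam, var = 1/lam^2
mean = 1 / 7.73 = 100/773 ≈ 0.129366
lam^2 = 7.73^2 = 59.7529
var = 1 / 59.7529 ≈ 0.016736

0.1294, 0.0167


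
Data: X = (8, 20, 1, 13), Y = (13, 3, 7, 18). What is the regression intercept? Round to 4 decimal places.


a = ybar - b*xbar, where b = sum((xi-xbar)(yi-ybar)) / sum((xi-xbar)^2)
n = 4, xbar = 42/4 = 10.5, ybar = 41/4 = 10.25
Sxy = sum((xi-xbar)(yi-ybar)) = -25.5
Sxx = sum((xi-xbar)^2) = 193
b = Sxy / Sxx = -51/386 ≈ -0.132124
a = 10.25 - (-0.132124) * 10.5 = 2246/193 ≈ 11.637306

11.6373


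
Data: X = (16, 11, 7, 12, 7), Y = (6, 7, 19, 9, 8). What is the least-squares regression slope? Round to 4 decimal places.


b = sum((xi-xbar)(yi-ybar)) / sum((xi-xbar)^2)
n = 5, xbar = 53/5 = 10.6, ybar = 49/5 = 9.8
Sxy = sum((xi-xbar)(yi-ybar)) = -49.4
Sxx = sum((xi-xbar)^2) = 57.2
b = Sxy / Sxx = -19/22 ≈ -0.863636

-0.8636


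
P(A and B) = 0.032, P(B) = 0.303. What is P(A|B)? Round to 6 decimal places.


P(A|B) = P(A and B) / P(B) = 0.032 / 0.303 = 32/303 ≈ 0.10561056

0.105611


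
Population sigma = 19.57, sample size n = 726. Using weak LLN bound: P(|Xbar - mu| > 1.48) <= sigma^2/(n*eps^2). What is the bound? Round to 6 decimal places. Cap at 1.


bound = min(1, sigma^2/(n*eps^2))
sigma^2 = 19.57^2 = 382.9849
n*eps^2 = 726 * 1.48^2 = 726 * 2.1904 = 1590.2304
sigma^2/(n*eps^2) = 382.9849 / 1590.2304 ≈ 0.24083611

0.240836


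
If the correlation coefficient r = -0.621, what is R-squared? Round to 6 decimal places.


R^2 = r^2 = (-0.621)^2 = 0.385641

0.385641


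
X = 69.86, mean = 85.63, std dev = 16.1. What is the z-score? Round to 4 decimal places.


z = (X - mu) / sigma
X - mu = 69.86 - 85.63 = -15.77
z = -15.77 / 16.1 = -1577/1610 ≈ -0.979503

-0.9795


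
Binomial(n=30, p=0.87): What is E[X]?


E[X] = n*p = 30 * 0.87 = 26.1

26.1


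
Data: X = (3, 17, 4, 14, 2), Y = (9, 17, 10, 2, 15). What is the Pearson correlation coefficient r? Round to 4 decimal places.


r = sum((xi-xbar)(yi-ybar)) / sqrt(sum((xi-xbar)^2) * sum((yi-ybar)^2))
n = 5, xbar = 40/5 = 8, ybar = 53/5 = 10.6
Sxy = sum((xi-xbar)(yi-ybar)) = -10
Sxx = sum((xi-xbar)^2) = 194
Syy = sum((yi-ybar)^2) = 137.2
sqrt(Sxx*Syy) ≈ 163.146560
r = Sxy / sqrt(Sxx*Syy) = -10 / 163.146560 ≈ -0.061295

-0.0613


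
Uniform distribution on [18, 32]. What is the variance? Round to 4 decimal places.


Var = (b-a)^2 / 12
(b-a)^2 = (32 - 18)^2 = 196
Var = 196/12 ≈ 16.333333

16.3333


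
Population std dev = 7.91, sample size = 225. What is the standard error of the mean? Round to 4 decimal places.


SE = sigma / sqrt(n)
sqrt(225) = 15
SE = 7.91 / 15 = 791/1500 ≈ 0.527333

0.5273


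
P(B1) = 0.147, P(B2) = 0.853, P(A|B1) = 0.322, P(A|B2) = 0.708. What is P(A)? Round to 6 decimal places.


P(A) = P(A|B1)*P(B1) + P(A|B2)*P(B2)
P(A|B1)*P(B1) = 0.322 * 0.147 = 0.047334
P(A|B2)*P(B2) = 0.708 * 0.853 = 0.603924
P(A) = 0.047334 + 0.603924 = 0.651258

0.651258


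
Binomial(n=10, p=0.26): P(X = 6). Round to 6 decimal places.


P = C(n,k) * p^k * (1-p)^(n-k)
C(10,6) = 210
p^k = 0.26^6 ≈ 0.0003089158
(1-p)^(n-k) = 0.74^4 ≈ 0.2998658
P = 210 * 0.0003089158 * 0.2998658 ≈ 0.019453

0.019453


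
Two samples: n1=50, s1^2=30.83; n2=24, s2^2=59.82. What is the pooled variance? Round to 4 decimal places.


sp^2 = ((n1-1)*s1^2 + (n2-1)*s2^2)/(n1+n2-2)
(n1-1)*s1^2 = 49 * 30.83 = 1510.67
(n2-1)*s2^2 = 23 * 59.82 = 1375.86
numerator = 1510.67 + 1375.86 = 2886.53
n1+n2-2 = 72
sp^2 = 2886.53 / 72 = 288653/7200 ≈ 40.090694

40.0907


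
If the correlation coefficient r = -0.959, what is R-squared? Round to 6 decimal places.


R^2 = r^2 = (-0.959)^2 = 0.919681

0.919681


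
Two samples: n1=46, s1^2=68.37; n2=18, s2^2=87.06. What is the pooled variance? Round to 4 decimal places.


sp^2 = ((n1-1)*s1^2 + (n2-1)*s2^2)/(n1+n2-2)
(n1-1)*s1^2 = 45 * 68.37 = 3076.65
(n2-1)*s2^2 = 17 * 87.06 = 1480.02
numerator = 3076.65 + 1480.02 = 4556.67
n1+n2-2 = 62
sp^2 = 4556.67 / 62 = 455667/6200 ≈ 73.494677

73.4947


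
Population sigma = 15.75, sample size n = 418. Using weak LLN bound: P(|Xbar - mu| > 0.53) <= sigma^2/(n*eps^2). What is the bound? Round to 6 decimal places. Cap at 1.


bound = min(1, sigma^2/(n*eps^2))
sigma^2 = 15.75^2 = 248.0625
n*eps^2 = 418 * 0.53^2 = 418 * 0.2809 = 117.4162
sigma^2/(n*eps^2) = 248.0625 / 117.4162 ≈ 2.11267696
this exceeds 1, so the bound is capped at 1

1.000000


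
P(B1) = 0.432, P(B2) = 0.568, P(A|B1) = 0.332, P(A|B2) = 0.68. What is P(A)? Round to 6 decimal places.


P(A) = P(A|B1)*P(B1) + P(A|B2)*P(B2)
P(A|B1)*P(B1) = 0.332 * 0.432 = 0.143424
P(A|B2)*P(B2) = 0.68 * 0.568 = 0.38624
P(A) = 0.143424 + 0.38624 = 0.529664

0.529664


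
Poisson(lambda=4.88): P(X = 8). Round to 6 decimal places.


P = e^(-lam) * lam^k / k!
e^(-4.88) ≈ 0.007597014
lam^k = 4.88^8 ≈ 321631.499893
k! = 8! = 40320
P = 0.007597014 * 321631.499893 / 40320 ≈ 0.060601

0.060601


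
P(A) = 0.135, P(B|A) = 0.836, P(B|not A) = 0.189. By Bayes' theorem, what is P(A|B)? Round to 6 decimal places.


P(A|B) = P(B|A)*P(A) / P(B), P(B) = P(B|A)*P(A) + P(B|not A)*P(not A)
P(B|A)*P(A) = 0.836 * 0.135 = 0.11286
P(B|not A)*P(not A) = 0.189 * 0.865 = 0.163485
P(B) = 0.11286 + 0.163485 = 0.276345
P(A|B) = 0.11286 / 0.276345 = 836/2047 ≈ 0.40840254

0.408403


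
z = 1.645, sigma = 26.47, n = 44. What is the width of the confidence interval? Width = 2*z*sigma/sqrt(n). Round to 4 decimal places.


width = 2*z*sigma/sqrt(n)
2*z*sigma = 2 * 1.645 * 26.47 = 87.0863
sqrt(44) ≈ 6.633250
width = 87.0863 / 6.633250 ≈ 13.128754

13.1288


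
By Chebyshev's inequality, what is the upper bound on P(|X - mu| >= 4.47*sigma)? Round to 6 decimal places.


P <= 1/k^2
k^2 = 4.47^2 = 19.9809
1/k^2 = 1 / 19.9809 ≈ 0.05004780

0.050048


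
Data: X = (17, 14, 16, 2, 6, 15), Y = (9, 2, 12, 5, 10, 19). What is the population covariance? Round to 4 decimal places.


Cov = (1/n)*sum((xi-xbar)(yi-ybar))
n = 6, xbar = 70/6 = 35/3 ≈ 11.666667, ybar = 57/6 = 9.5
sum((xi-xbar)(yi-ybar)) = 63
Cov = 63 / 6 = 10.5

10.5000


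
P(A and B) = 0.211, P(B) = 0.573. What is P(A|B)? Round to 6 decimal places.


P(A|B) = P(A and B) / P(B) = 0.211 / 0.573 = 211/573 ≈ 0.36823735

0.368237


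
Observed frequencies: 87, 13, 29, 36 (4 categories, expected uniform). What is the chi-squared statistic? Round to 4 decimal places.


chi2 = sum((O-E)^2/E), E = total/4
total = 165, E = 165/4 = 41.25
(87 - 41.25)^2 / 41.25 = 2093.0625 / 41.25 = 11163/220 ≈ 50.740909
(13 - 41.25)^2 / 41.25 = 798.0625 / 41.25 = 12769/660 ≈ 19.346970
(29 - 41.25)^2 / 41.25 = 150.0625 / 41.25 = 2401/660 ≈ 3.637879
(36 - 41.25)^2 / 41.25 = 27.5625 / 41.25 = 147/220 ≈ 0.668182
chi2 = 2455/33 ≈ 74.393939

74.3939


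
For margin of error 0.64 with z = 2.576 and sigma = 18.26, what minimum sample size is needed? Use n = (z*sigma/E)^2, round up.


z*sigma/E = 2.576 * 18.26 / 0.64 = 73.4965
(z*sigma/E)^2 ≈ 5401.735512
round up: n = 5402

5402


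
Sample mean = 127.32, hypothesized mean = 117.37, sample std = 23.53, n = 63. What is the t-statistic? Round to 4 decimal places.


t = (xbar - mu0) / (s/sqrt(n))
xbar - mu0 = 127.32 - 117.37 = 9.95
sqrt(63) ≈ 7.93725393
s/sqrt(n) = 23.53 / 7.93725393 ≈ 2.96450135
t = 9.95 / 2.96450135 ≈ 3.356382

3.3564


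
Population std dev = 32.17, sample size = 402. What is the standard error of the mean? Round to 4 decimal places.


SE = sigma / sqrt(n)
sqrt(402) ≈ 20.049938
SE = 32.17 / 20.049938 ≈ 1.604494

1.6045


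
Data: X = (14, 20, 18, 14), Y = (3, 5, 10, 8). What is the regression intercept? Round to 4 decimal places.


a = ybar - b*xbar, where b = sum((xi-xbar)(yi-ybar)) / sum((xi-xbar)^2)
n = 4, xbar = 66/4 = 16.5, ybar = 26/4 = 6.5
Sxy = sum((xi-xbar)(yi-ybar)) = 5
Sxx = sum((xi-xbar)^2) = 27
b = Sxy / Sxx = 5/27 ≈ 0.185185
a = 6.5 - 0.185185 * 16.5 = 31/9 ≈ 3.444444

3.4444


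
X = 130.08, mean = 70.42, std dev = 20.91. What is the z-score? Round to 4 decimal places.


z = (X - mu) / sigma
X - mu = 130.08 - 70.42 = 59.66
z = 59.66 / 20.91 = 5966/2091 ≈ 2.853180

2.8532


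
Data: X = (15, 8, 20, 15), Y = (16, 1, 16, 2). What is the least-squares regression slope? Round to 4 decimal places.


b = sum((xi-xbar)(yi-ybar)) / sum((xi-xbar)^2)
n = 4, xbar = 58/4 = 14.5, ybar = 35/4 = 8.75
Sxy = sum((xi-xbar)(yi-ybar)) = 90.5
Sxx = sum((xi-xbar)^2) = 73
b = Sxy / Sxx = 181/146 ≈ 1.239726

1.2397


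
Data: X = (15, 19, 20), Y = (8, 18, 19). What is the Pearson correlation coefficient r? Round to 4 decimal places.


r = sum((xi-xbar)(yi-ybar)) / sqrt(sum((xi-xbar)^2) * sum((yi-ybar)^2))
n = 3, xbar = 54/3 = 18, ybar = 45/3 = 15
Sxy = sum((xi-xbar)(yi-ybar)) = 32
Sxx = sum((xi-xbar)^2) = 14
Syy = sum((yi-ybar)^2) = 74
sqrt(Sxx*Syy) ≈ 32.186954
r = Sxy / sqrt(Sxx*Syy) = 32 / 32.186954 ≈ 0.994192

0.9942


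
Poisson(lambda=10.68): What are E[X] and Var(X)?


E[X] = Var(X) = lambda = 10.68

10.68, 10.68


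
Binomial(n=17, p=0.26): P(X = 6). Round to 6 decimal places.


P = C(n,k) * p^k * (1-p)^(n-k)
C(17,6) = 12376
p^k = 0.26^6 ≈ 0.0003089158
(1-p)^(n-k) = 0.74^11 ≈ 0.03643753
P = 12376 * 0.0003089158 * 0.03643753 ≈ 0.139306

0.139306


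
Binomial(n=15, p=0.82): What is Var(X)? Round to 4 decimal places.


Var = n*p*(1-p) = 15 * 0.82 * 0.18 = 2.214

2.2140


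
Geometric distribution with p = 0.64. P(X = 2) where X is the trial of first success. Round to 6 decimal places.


P = (1-p)^(k-1) * p
(1-p)^(k-1) = 0.36^1 = 0.36
P = 0.36 * 0.64 = 0.2304

0.230400


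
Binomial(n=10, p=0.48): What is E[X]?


E[X] = n*p = 10 * 0.48 = 4.8

4.8


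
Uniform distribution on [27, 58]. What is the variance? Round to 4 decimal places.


Var = (b-a)^2 / 12
(b-a)^2 = (58 - 27)^2 = 961
Var = 961/12 ≈ 80.083333

80.0833


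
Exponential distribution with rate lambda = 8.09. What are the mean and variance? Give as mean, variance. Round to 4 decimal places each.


mean = 1/lam, var = 1/lam^2
mean = 1 / 8.09 = 100/809 ≈ 0.123609
lam^2 = 8.09^2 = 65.4481
var = 1 / 65.4481 ≈ 0.015279

0.1236, 0.0153


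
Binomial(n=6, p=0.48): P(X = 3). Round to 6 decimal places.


P = C(n,k) * p^k * (1-p)^(n-k)
C(6,3) = 20
p^k = 0.48^3 = 0.110592
(1-p)^(n-k) = 0.52^3 = 0.140608
P = 20 * 0.110592 * 0.140608 ≈ 0.311002

0.311002


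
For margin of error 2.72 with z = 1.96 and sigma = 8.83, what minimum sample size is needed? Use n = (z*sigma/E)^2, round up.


z*sigma/E = 1.96 * 8.83 / 2.72 = 43267/6800 ≈ 6.362794
(z*sigma/E)^2 ≈ 40.485149
round up: n = 41

41


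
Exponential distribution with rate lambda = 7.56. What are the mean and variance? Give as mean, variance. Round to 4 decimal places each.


mean = 1/lam, var = 1/lam^2
mean = 1 / 7.56 = 25/189 ≈ 0.132275
lam^2 = 7.56^2 = 57.1536
var = 1 / 57.1536 ≈ 0.017497

0.1323, 0.0175


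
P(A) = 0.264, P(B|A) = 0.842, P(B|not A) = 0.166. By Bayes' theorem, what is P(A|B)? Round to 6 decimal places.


P(A|B) = P(B|A)*P(A) / P(B), P(B) = P(B|A)*P(A) + P(B|not A)*P(not A)
P(B|A)*P(A) = 0.842 * 0.264 = 0.222288
P(B|not A)*P(not A) = 0.166 * 0.736 = 0.122176
P(B) = 0.222288 + 0.122176 = 0.344464
P(A|B) = 0.222288 / 0.344464 ≈ 0.64531562

0.645316


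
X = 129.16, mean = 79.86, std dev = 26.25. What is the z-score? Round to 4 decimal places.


z = (X - mu) / sigma
X - mu = 129.16 - 79.86 = 49.3
z = 49.3 / 26.25 = 986/525 ≈ 1.878095

1.8781


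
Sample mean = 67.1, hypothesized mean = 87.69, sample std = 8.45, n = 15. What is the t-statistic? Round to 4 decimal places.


t = (xbar - mu0) / (s/sqrt(n))
xbar - mu0 = 67.1 - 87.69 = -20.59
sqrt(15) ≈ 3.87298335
s/sqrt(n) = 8.45 / 3.87298335 ≈ 2.18178062
t = -20.59 / 2.18178062 ≈ -9.437246

-9.4372


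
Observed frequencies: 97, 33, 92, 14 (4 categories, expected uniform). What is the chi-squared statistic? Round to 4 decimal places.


chi2 = sum((O-E)^2/E), E = total/4
total = 236, E = 236/4 = 59
(97 - 59)^2 / 59 = 1444 / 59 = 1444/59 ≈ 24.474576
(33 - 59)^2 / 59 = 676 / 59 = 676/59 ≈ 11.457627
(92 - 59)^2 / 59 = 1089 / 59 = 1089/59 ≈ 18.457627
(14 - 59)^2 / 59 = 2025 / 59 = 2025/59 ≈ 34.322034
chi2 = 5234/59 ≈ 88.711864

88.7119


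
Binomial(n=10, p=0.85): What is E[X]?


E[X] = n*p = 10 * 0.85 = 8.5

8.5


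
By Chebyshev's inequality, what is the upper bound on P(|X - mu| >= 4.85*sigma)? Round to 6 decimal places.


P <= 1/k^2
k^2 = 4.85^2 = 23.5225
1/k^2 = 1 / 23.5225 = 400/9409 ≈ 0.04251249

0.042512


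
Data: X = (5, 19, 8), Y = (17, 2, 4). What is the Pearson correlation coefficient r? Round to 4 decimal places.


r = sum((xi-xbar)(yi-ybar)) / sqrt(sum((xi-xbar)^2) * sum((yi-ybar)^2))
n = 3, xbar = 32/3 ≈ 10.666667, ybar = 23/3 ≈ 7.666667
Sxy = sum((xi-xbar)(yi-ybar)) = -271/3 ≈ -90.333333
Sxx = sum((xi-xbar)^2) = 326/3 ≈ 108.666667
Syy = sum((yi-ybar)^2) = 398/3 ≈ 132.666667
sqrt(Sxx*Syy) ≈ 120.068499
r = Sxy / sqrt(Sxx*Syy) = -90.333333 / 120.068499 ≈ -0.752348

-0.7523


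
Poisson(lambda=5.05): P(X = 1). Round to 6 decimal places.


P = e^(-lam) * lam^k / k!
e^(-5.05) ≈ 0.006409333
lam^k = 5.05^1 = 5.05
k! = 1! = 1
P = 0.006409333 * 5.05 / 1 ≈ 0.032367

0.032367


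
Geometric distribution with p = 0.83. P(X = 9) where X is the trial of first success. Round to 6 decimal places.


P = (1-p)^(k-1) * p
(1-p)^(k-1) = 0.17^8 ≈ 0.0000006975757
P = 0.0000006975757 * 0.83 ≈ 0.0000005789879

0.000001


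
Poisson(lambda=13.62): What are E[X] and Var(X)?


E[X] = Var(X) = lambda = 13.62

13.62, 13.62


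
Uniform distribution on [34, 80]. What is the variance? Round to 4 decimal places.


Var = (b-a)^2 / 12
(b-a)^2 = (80 - 34)^2 = 2116
Var = 2116/12 ≈ 176.333333

176.3333


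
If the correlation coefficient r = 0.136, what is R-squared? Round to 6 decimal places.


R^2 = r^2 = (0.136)^2 = 0.018496

0.018496


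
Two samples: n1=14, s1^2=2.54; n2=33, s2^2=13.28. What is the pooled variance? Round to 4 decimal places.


sp^2 = ((n1-1)*s1^2 + (n2-1)*s2^2)/(n1+n2-2)
(n1-1)*s1^2 = 13 * 2.54 = 33.02
(n2-1)*s2^2 = 32 * 13.28 = 424.96
numerator = 33.02 + 424.96 = 457.98
n1+n2-2 = 45
sp^2 = 457.98 / 45 = 7633/750 ≈ 10.177333

10.1773


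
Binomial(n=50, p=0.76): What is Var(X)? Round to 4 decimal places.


Var = n*p*(1-p) = 50 * 0.76 * 0.24 = 9.12

9.1200


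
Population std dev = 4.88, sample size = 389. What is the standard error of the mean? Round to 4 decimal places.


SE = sigma / sqrt(n)
sqrt(389) ≈ 19.723083
SE = 4.88 / 19.723083 ≈ 0.247426

0.2474
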